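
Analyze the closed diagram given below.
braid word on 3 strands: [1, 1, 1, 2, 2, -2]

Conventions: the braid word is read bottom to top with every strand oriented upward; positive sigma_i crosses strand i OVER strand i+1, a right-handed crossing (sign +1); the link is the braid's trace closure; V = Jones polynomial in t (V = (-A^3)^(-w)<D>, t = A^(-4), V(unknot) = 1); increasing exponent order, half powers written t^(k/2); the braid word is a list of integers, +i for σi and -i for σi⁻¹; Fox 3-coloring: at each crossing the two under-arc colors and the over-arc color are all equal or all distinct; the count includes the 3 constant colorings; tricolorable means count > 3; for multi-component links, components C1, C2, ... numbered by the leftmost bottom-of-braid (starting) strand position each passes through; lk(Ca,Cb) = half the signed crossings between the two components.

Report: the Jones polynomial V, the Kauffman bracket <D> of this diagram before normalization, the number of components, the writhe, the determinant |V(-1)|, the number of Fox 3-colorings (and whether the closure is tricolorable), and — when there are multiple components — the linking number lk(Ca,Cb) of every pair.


V = t + t^3 - t^4
<D> = -A^-4 + 1 + A^8 (w = +4)
1 component over 6 crossings, w = +4
9 Fox colorings among 3^6, |V(-1)| = 3: tricolorable
why: the span of V is 3, forcing >= 3 crossings in any diagram


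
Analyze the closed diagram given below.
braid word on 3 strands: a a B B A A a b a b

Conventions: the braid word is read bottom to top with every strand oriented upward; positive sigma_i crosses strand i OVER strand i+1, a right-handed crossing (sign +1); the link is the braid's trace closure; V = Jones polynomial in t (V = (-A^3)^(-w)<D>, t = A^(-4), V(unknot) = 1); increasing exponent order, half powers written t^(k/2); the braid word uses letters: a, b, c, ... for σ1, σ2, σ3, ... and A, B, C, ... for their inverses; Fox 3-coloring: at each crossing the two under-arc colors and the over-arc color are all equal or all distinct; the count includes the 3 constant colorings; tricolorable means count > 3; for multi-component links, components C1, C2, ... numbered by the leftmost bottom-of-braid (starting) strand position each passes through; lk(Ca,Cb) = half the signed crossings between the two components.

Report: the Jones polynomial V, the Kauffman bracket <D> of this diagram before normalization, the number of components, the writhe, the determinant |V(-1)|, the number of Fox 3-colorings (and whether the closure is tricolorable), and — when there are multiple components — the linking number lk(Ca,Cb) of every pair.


Jones polynomial: V(t) = t + t^3 - t^4
<D> = -A^-10 + A^-6 + A^2; writhe +2
components 1, writhe +2 (10 crossings)
3-colorings: 9 of 3^10, det 3 — tricolorable
note: det 3 = |V(-1)|; divisible by 3, so tricolorable


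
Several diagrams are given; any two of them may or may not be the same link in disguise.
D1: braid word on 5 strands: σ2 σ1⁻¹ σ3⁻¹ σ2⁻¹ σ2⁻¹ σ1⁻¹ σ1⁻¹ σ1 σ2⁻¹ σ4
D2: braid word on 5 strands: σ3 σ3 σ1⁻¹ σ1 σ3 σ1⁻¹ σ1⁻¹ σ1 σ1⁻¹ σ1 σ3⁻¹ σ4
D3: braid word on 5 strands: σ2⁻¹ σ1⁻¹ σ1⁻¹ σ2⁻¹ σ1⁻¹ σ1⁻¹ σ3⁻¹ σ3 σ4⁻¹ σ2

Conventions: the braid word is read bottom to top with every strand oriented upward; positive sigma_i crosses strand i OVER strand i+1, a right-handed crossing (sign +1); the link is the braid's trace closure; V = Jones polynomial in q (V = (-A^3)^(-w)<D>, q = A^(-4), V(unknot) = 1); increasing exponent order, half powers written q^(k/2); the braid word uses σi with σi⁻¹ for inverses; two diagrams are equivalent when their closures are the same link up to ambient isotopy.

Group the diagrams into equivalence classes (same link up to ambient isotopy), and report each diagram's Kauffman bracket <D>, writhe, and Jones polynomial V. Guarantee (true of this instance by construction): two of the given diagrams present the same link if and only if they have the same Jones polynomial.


equivalence classes: {D1} | {D2} | {D3}
D1 (bracket A^-8 + 2 + A^8; 10 crossings at w = -4): V = q^-5 + 2q^-3 + q^-1
V(D2) = 1 + q + q^2 + q^3  (w +2, c 12, <D> = A^-6 + A^-2 + A^2 + A^6)
V(D3) = q^-6 + q^-3 + q^-2 + q^-1  (w -6, c 10, <D> = A^-14 + A^-10 + A^-6 + A^6)
observation: V(q) takes 3 values over 3 diagrams, fixing the grouping


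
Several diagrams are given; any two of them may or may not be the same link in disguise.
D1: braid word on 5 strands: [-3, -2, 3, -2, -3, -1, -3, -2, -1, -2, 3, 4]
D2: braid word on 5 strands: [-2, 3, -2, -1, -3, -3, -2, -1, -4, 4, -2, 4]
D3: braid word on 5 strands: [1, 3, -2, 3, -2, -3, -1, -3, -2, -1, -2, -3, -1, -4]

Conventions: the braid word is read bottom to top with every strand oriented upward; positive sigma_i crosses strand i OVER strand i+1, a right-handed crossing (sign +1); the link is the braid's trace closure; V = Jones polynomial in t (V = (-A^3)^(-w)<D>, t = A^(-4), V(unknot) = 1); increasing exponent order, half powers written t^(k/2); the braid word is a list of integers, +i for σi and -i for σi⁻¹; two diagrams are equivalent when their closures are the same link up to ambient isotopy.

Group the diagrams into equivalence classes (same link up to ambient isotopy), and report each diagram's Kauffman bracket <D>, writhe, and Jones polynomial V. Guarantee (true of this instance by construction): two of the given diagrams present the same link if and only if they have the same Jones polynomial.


equivalence classes: {D1, D2, D3}
D1 (bracket A^-10 - A^-6 + 2A^-2 - 2A^2 + 3A^6 - 2A^10 + A^14 - A^18; 12 crossings at w = -6): V = -t^-9 + t^-8 - 2t^-7 + 3t^-6 - 2t^-5 + 2t^-4 - t^-3 + t^-2
D2 (bracket A^-10 - A^-6 + 2A^-2 - 2A^2 + 3A^6 - 2A^10 + A^14 - A^18; 12 crossings at w = -6): V = -t^-9 + t^-8 - 2t^-7 + 3t^-6 - 2t^-5 + 2t^-4 - t^-3 + t^-2
D3 (bracket A^-16 - A^-12 + 2A^-8 - 2A^-4 + 3 - 2A^4 + A^8 - A^12; 14 crossings at w = -8): V = -t^-9 + t^-8 - 2t^-7 + 3t^-6 - 2t^-5 + 2t^-4 - t^-3 + t^-2
key observation: all 3 diagrams share one V(t), hence one class


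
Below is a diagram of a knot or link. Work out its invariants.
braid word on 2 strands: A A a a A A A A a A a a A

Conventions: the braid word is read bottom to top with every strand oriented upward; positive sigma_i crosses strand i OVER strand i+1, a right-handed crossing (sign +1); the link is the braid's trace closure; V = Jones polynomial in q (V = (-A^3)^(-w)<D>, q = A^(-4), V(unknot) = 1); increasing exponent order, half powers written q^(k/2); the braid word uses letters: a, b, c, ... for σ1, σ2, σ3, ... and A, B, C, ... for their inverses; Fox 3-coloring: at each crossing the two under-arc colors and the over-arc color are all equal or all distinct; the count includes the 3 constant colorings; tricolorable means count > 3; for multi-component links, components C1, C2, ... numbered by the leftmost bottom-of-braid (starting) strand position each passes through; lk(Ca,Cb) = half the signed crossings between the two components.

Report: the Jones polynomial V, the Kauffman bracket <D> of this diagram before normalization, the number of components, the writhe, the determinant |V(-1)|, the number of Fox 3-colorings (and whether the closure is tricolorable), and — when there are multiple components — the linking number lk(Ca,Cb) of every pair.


Jones polynomial: V(q) = -q^-4 + q^-3 + q^-1
<D> = -A^-5 - A^3 + A^7; writhe -3
components 1, writhe -3 (13 crossings)
3-colorings: 9 of 3^13, det 3 — tricolorable
note: |V(-1)| = 3: so tricolorable, since 3 divides 3


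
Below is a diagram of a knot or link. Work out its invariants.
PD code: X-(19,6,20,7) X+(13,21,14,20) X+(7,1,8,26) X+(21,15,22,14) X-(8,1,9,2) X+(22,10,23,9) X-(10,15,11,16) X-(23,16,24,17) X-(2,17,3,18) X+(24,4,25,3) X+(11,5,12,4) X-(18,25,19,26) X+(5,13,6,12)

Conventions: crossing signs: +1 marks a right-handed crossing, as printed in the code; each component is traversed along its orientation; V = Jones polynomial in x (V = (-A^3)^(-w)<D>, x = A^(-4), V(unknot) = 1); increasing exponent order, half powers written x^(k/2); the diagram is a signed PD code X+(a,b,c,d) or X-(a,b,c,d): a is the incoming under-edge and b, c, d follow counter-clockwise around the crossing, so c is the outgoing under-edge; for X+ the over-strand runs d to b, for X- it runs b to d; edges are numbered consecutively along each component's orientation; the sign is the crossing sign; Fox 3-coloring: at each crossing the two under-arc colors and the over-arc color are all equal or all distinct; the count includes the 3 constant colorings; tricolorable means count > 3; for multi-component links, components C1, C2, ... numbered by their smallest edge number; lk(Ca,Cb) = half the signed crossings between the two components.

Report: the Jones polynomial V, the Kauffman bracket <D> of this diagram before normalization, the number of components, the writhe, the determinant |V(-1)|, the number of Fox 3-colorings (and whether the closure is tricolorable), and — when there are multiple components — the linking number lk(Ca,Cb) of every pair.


V(x) = x^-3 - x^-2 + x^-1 - 1 + x - x^2 + x^3
bracket: -A^-9 + A^-5 - A^-1 + A^3 - A^7 + A^11 - A^15, w = +1
1 component, writhe +1, over 13 crossings
det 7, colorings 3 of 3^13 — not tricolorable
observation: det 7 = |V(-1)|; not divisible by 3, so not tricolorable


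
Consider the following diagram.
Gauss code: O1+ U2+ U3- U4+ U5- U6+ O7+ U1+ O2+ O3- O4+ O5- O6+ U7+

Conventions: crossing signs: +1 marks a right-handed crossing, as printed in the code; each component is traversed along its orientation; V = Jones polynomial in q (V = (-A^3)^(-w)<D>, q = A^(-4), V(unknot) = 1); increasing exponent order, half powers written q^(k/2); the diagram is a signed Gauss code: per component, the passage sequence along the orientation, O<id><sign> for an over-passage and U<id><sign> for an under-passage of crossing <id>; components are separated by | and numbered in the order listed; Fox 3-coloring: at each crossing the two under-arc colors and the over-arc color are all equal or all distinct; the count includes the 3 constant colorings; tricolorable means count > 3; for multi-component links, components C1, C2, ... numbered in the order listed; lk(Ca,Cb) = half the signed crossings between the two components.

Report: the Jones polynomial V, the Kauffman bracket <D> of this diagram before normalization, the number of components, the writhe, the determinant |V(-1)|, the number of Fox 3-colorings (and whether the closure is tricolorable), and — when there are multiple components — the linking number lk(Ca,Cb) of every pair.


V = q + q^3 - q^4
<D> = A^-7 - A^-3 - A^5 (w = +3)
1 component over 7 crossings, w = +3
9 Fox colorings among 3^7, |V(-1)| = 3: tricolorable
why: det 3 = |V(-1)|; divisible by 3, so tricolorable


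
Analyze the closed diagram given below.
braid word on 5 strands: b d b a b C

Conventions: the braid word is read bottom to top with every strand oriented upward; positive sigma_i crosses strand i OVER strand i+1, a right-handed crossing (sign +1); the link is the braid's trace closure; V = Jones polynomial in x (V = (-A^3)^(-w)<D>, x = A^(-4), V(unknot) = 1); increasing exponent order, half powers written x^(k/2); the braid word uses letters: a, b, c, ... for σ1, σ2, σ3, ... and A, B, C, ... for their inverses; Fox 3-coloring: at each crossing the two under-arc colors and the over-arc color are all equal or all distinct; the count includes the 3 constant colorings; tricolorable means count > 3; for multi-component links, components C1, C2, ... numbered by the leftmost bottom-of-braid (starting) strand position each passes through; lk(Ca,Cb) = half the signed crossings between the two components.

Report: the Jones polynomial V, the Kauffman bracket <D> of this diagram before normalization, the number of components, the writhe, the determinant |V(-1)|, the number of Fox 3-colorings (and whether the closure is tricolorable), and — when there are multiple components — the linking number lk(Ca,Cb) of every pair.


Jones polynomial: V(x) = x + x^3 - x^4
<D> = -A^-4 + 1 + A^8; writhe +4
components 1, writhe +4 (6 crossings)
3-colorings: 9 of 3^6, det 3 — tricolorable
note: |V(-1)| = 3: so tricolorable, since 3 divides 3


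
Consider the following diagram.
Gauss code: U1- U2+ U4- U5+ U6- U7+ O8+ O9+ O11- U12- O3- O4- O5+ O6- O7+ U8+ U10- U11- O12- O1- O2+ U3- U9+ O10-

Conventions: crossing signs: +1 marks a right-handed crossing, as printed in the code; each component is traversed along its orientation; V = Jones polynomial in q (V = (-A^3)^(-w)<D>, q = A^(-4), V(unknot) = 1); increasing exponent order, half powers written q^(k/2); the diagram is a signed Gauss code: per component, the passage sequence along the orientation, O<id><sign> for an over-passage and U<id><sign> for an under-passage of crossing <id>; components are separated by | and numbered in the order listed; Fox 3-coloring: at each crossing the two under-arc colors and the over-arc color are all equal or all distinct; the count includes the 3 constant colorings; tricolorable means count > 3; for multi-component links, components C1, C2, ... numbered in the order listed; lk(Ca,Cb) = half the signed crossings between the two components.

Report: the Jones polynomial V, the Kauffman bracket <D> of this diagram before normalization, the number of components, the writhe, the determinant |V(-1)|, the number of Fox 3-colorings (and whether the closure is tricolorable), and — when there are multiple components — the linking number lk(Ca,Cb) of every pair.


Jones polynomial: V(q) = -q^-4 + q^-3 + q^-1
<D> = A^-2 + A^6 - A^10; writhe -2
components 1, writhe -2 (12 crossings)
3-colorings: 9 of 3^12, det 3 — tricolorable
note: the span of V is 3, forcing >= 3 crossings in any diagram


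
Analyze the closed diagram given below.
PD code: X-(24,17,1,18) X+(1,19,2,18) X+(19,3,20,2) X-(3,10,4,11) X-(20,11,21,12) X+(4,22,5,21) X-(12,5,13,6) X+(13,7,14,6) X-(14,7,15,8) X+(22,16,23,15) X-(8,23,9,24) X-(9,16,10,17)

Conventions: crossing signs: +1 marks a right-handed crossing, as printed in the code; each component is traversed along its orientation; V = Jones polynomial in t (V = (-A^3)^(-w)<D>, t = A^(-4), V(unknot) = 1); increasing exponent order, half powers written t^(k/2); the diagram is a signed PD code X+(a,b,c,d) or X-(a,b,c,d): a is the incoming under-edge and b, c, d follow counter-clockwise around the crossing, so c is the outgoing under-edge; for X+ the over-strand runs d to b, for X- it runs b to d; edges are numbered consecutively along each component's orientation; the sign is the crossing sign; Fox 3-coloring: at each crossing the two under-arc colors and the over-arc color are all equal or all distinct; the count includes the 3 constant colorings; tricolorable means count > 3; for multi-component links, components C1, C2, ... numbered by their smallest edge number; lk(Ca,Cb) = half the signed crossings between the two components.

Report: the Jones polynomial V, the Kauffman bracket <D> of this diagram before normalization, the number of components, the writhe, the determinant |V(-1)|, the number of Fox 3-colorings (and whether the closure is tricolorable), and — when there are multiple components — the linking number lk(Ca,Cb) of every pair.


V(t) = -t^-5 + t^-4 - t^-3 + 2t^-2 - t^-1 + 2 - t
bracket: -A^-10 + 2A^-6 - A^-2 + 2A^2 - A^6 + A^10 - A^14, w = -2
1 component, writhe -2, over 12 crossings
det 9, colorings 9 of 3^12 — tricolorable
observation: |V(-1)| = 9: so tricolorable, since 3 divides 9


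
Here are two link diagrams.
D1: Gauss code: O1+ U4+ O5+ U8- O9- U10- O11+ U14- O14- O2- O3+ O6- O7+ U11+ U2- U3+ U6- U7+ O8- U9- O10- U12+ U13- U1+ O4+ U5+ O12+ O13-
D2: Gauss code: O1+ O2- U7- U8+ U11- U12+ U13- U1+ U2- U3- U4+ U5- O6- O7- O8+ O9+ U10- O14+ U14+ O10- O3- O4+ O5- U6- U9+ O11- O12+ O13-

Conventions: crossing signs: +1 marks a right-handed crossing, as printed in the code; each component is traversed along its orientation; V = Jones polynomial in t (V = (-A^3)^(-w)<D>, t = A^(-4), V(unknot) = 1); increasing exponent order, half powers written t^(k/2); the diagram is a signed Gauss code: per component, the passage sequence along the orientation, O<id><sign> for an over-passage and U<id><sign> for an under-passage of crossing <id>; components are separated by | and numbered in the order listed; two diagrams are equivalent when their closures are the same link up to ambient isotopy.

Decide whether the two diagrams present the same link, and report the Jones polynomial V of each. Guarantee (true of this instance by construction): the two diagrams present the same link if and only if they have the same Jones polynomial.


same link: no
V(D1) = -t^-3 + t^-2 - t^-1 + 3 - t + t^2 - t^3  [14 crossings, <D> = -A^-12 + A^-8 - A^-4 + 3 - A^4 + A^8 - A^12, w = 0]
V(D2) = 1  (w -2, c 14, <D> = A^-6)
note: 2 values of V(t) split the 2 diagrams


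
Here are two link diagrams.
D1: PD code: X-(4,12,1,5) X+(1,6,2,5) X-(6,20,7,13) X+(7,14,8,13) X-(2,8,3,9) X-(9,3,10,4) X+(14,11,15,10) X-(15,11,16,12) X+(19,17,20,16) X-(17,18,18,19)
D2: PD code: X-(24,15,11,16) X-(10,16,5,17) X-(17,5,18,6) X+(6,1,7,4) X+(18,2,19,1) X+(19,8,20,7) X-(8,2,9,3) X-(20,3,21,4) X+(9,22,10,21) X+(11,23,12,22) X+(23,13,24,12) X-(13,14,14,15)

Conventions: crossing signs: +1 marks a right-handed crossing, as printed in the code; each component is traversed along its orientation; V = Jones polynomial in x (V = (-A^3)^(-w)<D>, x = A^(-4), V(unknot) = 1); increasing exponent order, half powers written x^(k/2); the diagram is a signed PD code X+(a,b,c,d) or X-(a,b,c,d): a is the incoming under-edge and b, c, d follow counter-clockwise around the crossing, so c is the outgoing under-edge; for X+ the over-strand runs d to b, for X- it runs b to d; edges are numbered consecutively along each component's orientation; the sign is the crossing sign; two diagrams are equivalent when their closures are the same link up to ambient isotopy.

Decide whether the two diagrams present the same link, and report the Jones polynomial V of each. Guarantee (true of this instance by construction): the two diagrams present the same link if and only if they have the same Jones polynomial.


equivalent: no
V(D1) = x^-3 + x^-2 + x^-1 + 1  (w -2, c 10, <D> = A^-6 + A^-2 + A^2 + A^6)
D2 (bracket A^-4 + 2 + A^4; 12 crossings at w = 0): V = x^-1 + 2 + x
why: V(x) takes 2 values over 2 diagrams, fixing the grouping


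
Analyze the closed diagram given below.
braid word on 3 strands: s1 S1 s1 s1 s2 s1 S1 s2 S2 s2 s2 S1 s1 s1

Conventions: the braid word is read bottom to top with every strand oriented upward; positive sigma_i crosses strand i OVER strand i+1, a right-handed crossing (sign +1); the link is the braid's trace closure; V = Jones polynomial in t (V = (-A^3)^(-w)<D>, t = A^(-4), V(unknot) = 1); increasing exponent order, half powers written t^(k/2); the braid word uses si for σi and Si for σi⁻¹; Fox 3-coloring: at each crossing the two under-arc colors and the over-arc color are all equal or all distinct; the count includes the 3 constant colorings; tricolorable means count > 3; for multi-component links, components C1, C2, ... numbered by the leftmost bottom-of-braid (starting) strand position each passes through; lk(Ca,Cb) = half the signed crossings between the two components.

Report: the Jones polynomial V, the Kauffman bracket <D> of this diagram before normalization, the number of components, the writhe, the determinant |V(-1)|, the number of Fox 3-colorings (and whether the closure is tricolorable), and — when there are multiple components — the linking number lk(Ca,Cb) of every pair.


Jones polynomial: V(t) = t^2 + 2t^4 - 2t^5 + t^6 - 2t^7 + t^8
<D> = A^-14 - 2A^-10 + A^-6 - 2A^-2 + 2A^2 + A^10; writhe +6
components 1, writhe +6 (14 crossings)
3-colorings: 27 of 3^14, det 9 — tricolorable
note: V spans 6 powers of t: at least 6 crossings in any diagram


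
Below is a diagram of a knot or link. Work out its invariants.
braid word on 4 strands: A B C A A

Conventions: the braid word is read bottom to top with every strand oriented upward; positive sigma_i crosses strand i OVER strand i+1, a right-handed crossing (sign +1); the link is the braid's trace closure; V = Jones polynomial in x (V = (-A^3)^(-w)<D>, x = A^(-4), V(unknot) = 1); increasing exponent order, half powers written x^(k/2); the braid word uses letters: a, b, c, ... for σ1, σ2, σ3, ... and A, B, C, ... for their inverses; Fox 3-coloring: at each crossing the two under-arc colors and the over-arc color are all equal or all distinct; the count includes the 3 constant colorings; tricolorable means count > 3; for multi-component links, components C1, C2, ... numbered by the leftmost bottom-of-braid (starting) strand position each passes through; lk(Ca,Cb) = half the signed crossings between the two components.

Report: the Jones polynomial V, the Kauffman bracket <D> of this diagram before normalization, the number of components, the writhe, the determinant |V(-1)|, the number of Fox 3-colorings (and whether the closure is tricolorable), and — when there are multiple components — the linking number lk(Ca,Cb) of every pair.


V = -x^-4 + x^-3 + x^-1
<D> = -A^-11 - A^-3 + A (w = -5)
1 component over 5 crossings, w = -5
9 Fox colorings among 3^5, |V(-1)| = 3: tricolorable
why: w = -5 (over 5 crossings) is diagram-only; (-A^3)^(5) removes it from V


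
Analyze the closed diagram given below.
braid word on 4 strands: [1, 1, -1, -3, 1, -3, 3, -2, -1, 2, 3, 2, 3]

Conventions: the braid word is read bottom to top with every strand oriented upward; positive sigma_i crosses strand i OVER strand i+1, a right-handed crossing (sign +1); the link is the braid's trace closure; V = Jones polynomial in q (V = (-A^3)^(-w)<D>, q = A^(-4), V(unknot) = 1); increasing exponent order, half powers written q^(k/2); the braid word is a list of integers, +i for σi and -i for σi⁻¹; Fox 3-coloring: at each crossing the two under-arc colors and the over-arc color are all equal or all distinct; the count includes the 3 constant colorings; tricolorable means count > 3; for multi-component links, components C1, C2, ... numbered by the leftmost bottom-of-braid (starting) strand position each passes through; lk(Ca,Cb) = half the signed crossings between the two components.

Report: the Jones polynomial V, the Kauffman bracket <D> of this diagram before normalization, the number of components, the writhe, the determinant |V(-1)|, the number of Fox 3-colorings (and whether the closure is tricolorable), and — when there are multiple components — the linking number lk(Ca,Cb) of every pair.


V(q) = q + q^3 - q^4
bracket: A^-7 - A^-3 - A^5, w = +3
1 component, writhe +3, over 13 crossings
det 3, colorings 9 of 3^13 — tricolorable
observation: inverse pairs cancel, leaving σ1 σ3⁻¹ σ1 σ2⁻¹ σ1⁻¹ σ2 σ3 σ2 σ3


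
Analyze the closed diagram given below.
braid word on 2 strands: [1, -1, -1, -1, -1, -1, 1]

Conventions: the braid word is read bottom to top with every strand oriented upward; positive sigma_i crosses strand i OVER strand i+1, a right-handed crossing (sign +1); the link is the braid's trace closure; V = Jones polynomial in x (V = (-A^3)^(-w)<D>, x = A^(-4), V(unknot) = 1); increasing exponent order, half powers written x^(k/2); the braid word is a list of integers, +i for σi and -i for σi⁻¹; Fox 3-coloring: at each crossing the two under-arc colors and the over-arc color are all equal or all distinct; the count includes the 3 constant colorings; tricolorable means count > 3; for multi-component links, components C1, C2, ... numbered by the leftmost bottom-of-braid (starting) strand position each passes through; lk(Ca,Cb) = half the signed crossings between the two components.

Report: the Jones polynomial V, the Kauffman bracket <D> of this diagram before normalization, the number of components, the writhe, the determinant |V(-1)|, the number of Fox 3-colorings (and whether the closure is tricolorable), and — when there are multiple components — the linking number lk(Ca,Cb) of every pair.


V = -x^-4 + x^-3 + x^-1
<D> = -A^-5 - A^3 + A^7 (w = -3)
1 component over 7 crossings, w = -3
9 Fox colorings among 3^7, |V(-1)| = 3: tricolorable
why: det 3 = |V(-1)|; divisible by 3, so tricolorable


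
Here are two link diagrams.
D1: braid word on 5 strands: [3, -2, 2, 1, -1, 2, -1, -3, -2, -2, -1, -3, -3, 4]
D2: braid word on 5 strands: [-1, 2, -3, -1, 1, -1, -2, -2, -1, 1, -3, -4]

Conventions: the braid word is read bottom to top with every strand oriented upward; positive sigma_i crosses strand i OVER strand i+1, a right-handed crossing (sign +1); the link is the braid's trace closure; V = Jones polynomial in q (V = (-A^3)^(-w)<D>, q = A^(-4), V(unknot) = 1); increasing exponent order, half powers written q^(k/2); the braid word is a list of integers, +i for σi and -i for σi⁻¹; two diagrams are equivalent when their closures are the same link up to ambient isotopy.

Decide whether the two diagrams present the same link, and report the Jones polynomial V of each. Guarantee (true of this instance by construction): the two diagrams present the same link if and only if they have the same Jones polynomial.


equivalent: yes
D1 (bracket A^-8 - 2A^-4 + 3 - A^4 + 3A^8 - A^12 + A^16; 14 crossings at w = -4): V = q^-7 - q^-6 + 3q^-5 - q^-4 + 3q^-3 - 2q^-2 + q^-1
V(D2) = q^-7 - q^-6 + 3q^-5 - q^-4 + 3q^-3 - 2q^-2 + q^-1  [12 crossings, <D> = A^-14 - 2A^-10 + 3A^-6 - A^-2 + 3A^2 - A^6 + A^10, w = -6]
observation: all 2 diagrams share one V(q), hence one class


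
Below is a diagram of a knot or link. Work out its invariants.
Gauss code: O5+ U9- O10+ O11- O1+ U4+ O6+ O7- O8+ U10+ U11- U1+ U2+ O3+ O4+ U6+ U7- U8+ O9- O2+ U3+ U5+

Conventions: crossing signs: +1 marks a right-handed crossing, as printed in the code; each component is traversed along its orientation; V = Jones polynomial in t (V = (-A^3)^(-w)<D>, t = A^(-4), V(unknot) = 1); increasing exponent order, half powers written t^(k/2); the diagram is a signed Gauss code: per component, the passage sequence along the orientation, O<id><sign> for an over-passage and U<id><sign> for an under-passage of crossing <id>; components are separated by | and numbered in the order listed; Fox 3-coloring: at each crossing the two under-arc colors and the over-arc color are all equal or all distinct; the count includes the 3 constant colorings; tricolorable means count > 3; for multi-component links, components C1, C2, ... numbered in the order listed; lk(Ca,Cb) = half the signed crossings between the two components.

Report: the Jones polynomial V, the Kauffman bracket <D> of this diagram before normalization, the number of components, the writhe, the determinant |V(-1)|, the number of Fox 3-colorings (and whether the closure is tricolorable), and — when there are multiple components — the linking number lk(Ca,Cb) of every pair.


V(t) = t - t^2 + 2t^3 - t^4 + t^5 - t^6
bracket: A^-9 - A^-5 + A^-1 - 2A^3 + A^7 - A^11, w = +5
1 component, writhe +5, over 11 crossings
det 7, colorings 3 of 3^11 — not tricolorable
observation: V spans 5 powers of t: at least 5 crossings in any diagram


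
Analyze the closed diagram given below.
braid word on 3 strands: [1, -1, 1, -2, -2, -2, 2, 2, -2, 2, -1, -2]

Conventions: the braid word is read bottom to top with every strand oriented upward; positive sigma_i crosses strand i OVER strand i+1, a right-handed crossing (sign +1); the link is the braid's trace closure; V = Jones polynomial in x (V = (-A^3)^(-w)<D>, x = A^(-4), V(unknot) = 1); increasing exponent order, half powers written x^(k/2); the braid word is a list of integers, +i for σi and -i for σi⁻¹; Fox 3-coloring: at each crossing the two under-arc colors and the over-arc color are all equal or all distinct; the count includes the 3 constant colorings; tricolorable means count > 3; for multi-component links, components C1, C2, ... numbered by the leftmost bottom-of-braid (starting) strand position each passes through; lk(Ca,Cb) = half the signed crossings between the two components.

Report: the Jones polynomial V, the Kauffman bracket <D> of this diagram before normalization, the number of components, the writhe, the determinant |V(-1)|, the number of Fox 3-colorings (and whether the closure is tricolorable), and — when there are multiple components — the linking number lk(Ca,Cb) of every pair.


V(x) = 1
bracket: A^-6, w = -2
1 component, writhe -2, over 12 crossings
det 1, colorings 3 of 3^12 — not tricolorable
observation: w = -2 (over 12 crossings) is diagram-only; (-A^3)^(2) removes it from V


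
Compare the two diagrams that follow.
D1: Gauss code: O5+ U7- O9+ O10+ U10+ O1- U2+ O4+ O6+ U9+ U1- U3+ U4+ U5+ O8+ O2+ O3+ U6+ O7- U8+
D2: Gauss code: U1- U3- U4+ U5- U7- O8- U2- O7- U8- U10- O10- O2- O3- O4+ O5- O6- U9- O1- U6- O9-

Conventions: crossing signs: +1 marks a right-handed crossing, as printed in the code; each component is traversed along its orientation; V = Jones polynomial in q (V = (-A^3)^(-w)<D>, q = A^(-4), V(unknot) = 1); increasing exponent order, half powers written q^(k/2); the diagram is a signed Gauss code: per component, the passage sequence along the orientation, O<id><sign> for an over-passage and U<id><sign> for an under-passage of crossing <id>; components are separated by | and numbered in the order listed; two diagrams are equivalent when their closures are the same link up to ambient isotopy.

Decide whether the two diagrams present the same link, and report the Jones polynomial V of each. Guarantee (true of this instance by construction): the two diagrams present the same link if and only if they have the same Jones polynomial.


same link: no
V(D1) = q - q^2 + 2q^3 - q^4 + q^5 - q^6  [10 crossings, <D> = -A^-6 + A^-2 - A^2 + 2A^6 - A^10 + A^14, w = +6]
V(D2) = q^-8 - 2q^-7 + q^-6 - 2q^-5 + 2q^-4 + q^-2  (w -8, c 10, <D> = A^-16 + 2A^-8 - 2A^-4 + 1 - 2A^4 + A^8)
note: comparing 2 Jones polynomials yields 2 groups


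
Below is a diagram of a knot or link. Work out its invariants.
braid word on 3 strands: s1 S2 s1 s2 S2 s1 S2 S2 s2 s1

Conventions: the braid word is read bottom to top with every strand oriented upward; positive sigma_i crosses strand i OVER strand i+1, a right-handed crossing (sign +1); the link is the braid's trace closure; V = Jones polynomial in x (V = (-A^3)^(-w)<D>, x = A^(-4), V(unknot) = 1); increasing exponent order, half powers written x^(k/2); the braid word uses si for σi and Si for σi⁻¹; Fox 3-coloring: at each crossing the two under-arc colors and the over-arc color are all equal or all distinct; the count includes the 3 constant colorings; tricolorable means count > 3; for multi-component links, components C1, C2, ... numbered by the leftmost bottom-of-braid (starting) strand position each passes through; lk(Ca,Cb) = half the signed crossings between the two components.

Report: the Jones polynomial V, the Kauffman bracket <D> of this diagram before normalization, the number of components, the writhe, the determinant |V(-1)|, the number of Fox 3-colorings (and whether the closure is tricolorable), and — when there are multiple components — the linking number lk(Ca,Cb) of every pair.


V(x) = x^-1 - 1 + 3x - x^2 + 3x^3 - 2x^4 + x^5
bracket: A^-14 - 2A^-10 + 3A^-6 - A^-2 + 3A^2 - A^6 + A^10, w = +2
3 components, writhe +2, over 10 crossings
lk(C1,C2) = +1
linking number lk(C1,C3) = -1
lk(C2,C3): +1
det 12, colorings 9 of 3^10 — tricolorable
observation: inverse pairs cancel, leaving σ1 σ2⁻¹ σ1 σ1 σ2⁻¹ σ1


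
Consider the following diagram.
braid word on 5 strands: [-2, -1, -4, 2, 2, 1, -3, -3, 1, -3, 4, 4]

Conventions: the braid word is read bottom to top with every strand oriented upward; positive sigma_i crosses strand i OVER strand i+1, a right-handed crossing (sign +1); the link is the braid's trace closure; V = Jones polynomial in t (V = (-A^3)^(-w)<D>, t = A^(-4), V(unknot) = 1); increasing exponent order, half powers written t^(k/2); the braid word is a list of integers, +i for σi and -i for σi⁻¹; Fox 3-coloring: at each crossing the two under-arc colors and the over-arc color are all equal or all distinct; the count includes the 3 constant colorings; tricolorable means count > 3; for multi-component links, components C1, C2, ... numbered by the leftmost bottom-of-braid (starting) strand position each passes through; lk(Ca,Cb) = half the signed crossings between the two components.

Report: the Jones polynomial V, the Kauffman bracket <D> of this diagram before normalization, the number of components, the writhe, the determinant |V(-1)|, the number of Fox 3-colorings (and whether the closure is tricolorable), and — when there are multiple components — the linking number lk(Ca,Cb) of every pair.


Jones polynomial: V(t) = -t^-3 + t^-2 - t^-1 + 3 - t + t^2 - t^3
<D> = -A^-12 + A^-8 - A^-4 + 3 - A^4 + A^8 - A^12; writhe 0
components 1, writhe 0 (12 crossings)
3-colorings: 27 of 3^12, det 9 — tricolorable
note: the span of V is 6, forcing >= 6 crossings in any diagram


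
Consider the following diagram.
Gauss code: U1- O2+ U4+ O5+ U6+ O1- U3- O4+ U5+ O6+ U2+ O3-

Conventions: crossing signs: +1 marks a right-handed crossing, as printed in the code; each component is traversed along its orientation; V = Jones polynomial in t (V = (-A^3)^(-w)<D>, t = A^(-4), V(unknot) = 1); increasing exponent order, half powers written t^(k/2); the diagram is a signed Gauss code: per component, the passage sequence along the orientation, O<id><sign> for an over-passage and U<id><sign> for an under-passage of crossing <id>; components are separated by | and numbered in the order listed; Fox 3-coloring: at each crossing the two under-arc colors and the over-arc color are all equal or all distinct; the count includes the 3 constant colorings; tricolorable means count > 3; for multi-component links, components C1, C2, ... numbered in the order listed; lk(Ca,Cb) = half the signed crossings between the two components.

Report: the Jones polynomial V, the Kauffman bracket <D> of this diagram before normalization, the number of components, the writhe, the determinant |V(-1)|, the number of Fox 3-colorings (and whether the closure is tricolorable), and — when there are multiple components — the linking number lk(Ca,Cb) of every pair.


V(t) = t^-1 - 1 + 2t - 2t^2 + 2t^3 - 2t^4 + t^5
bracket: A^-14 - 2A^-10 + 2A^-6 - 2A^-2 + 2A^2 - A^6 + A^10, w = +2
1 component, writhe +2, over 6 crossings
det 11, colorings 3 of 3^6 — not tricolorable
observation: |V(-1)| = 11: so not tricolorable, since 3 does not divide 11


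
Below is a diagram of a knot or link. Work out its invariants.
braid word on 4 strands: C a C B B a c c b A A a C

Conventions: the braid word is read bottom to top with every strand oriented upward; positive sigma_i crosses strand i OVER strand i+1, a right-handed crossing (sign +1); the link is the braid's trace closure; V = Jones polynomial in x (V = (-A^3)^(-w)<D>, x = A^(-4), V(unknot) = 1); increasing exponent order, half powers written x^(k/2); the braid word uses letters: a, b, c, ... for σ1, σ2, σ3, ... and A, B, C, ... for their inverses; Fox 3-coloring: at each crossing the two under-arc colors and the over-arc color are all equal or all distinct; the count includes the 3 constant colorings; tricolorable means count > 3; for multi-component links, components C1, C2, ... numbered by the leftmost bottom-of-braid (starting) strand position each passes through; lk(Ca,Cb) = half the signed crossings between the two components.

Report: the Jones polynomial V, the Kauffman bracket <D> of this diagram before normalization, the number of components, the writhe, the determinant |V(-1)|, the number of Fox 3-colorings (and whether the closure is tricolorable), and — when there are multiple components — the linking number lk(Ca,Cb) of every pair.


V(x) = x^-5 - 2x^-4 + 2x^-3 - 2x^-2 + 2x^-1 - 1 + x
bracket: -A^-7 + A^-3 - 2A + 2A^5 - 2A^9 + 2A^13 - A^17, w = -1
1 component, writhe -1, over 13 crossings
det 11, colorings 3 of 3^13 — not tricolorable
observation: the word shrinks to σ3⁻¹ σ1 σ3⁻¹ σ2⁻¹ σ2⁻¹ σ1 σ3 σ3 σ2 σ1⁻¹ σ3⁻¹ after cancelling


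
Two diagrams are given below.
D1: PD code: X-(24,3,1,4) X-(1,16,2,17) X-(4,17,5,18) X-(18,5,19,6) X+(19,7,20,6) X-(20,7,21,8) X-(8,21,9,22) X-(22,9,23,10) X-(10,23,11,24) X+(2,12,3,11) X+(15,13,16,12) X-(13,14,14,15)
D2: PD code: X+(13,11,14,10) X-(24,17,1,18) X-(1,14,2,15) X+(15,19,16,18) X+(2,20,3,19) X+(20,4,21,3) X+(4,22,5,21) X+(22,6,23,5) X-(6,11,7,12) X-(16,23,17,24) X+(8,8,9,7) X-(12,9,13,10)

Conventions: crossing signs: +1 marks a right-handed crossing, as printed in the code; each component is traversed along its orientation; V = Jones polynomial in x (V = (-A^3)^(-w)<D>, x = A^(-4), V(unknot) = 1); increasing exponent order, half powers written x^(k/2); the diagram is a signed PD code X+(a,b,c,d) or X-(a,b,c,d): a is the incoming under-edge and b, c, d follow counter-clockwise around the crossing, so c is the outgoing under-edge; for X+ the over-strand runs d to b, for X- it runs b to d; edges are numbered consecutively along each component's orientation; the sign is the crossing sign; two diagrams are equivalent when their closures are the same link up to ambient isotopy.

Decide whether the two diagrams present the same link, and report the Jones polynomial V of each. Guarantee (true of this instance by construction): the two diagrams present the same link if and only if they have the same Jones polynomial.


same link: no
V(D1) = -x^-7 + x^-6 - x^-5 + x^-4 + x^-2  [12 crossings, <D> = A^-10 + A^-2 - A^2 + A^6 - A^10, w = -6]
V(D2) = x^-1 - 1 + 2x - 2x^2 + 2x^3 - 2x^4 + x^5  [12 crossings, <D> = A^-14 - 2A^-10 + 2A^-6 - 2A^-2 + 2A^2 - A^6 + A^10, w = +2]
insight: 2 values of V(x) split the 2 diagrams


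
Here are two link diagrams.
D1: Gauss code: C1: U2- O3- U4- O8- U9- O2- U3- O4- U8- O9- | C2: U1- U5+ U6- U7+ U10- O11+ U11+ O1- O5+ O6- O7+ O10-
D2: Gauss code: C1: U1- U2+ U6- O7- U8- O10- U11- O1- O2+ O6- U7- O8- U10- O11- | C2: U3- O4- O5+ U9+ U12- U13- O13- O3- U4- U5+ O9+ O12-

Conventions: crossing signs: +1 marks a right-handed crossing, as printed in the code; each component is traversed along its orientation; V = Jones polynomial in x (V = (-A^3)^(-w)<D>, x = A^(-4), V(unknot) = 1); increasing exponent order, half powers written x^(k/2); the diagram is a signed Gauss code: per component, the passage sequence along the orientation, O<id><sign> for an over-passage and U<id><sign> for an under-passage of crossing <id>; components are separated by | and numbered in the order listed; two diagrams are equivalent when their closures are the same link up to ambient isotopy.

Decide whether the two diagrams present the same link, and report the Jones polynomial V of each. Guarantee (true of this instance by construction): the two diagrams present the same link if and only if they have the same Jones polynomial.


equivalent: yes
V(D1) = x^(-15/2) - x^(-7/2) - x^(-5/2) - x^(-3/2)  (w -5, c 11, <D> = A^-9 + A^-5 + A^-1 - A^15)
V(D2) = x^(-15/2) - x^(-7/2) - x^(-5/2) - x^(-3/2)  (w -7, c 13, <D> = A^-15 + A^-11 + A^-7 - A^9)
why: from 11 to 13 crossings by R-moves: one link, two diagrams


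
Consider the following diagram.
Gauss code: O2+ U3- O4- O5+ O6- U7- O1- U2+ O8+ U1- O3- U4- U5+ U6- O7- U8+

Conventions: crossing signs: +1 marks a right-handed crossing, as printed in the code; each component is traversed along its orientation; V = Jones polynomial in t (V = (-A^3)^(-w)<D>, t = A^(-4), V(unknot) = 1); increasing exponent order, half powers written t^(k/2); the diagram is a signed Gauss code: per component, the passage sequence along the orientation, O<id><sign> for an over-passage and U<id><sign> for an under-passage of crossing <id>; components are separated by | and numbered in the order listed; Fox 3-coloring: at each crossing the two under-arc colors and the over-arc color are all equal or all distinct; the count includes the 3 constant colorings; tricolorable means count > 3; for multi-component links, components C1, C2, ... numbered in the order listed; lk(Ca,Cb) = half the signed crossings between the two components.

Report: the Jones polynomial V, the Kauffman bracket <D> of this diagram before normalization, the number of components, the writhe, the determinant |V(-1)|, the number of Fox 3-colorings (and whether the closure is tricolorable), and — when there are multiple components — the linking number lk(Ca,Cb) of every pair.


Jones polynomial: V(t) = t^-5 - 2t^-4 + 2t^-3 - 2t^-2 + 2t^-1 - 1 + t
<D> = A^-10 - A^-6 + 2A^-2 - 2A^2 + 2A^6 - 2A^10 + A^14; writhe -2
components 1, writhe -2 (8 crossings)
3-colorings: 3 of 3^8, det 11 — not tricolorable
note: w = -2 shifts under R1 moves; the (-A^3)^(2) factor cancels that in V
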